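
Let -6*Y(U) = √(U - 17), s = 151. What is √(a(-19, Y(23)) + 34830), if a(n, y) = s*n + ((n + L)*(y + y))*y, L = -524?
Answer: 2*√7945 ≈ 178.27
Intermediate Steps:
Y(U) = -√(-17 + U)/6 (Y(U) = -√(U - 17)/6 = -√(-17 + U)/6)
a(n, y) = 151*n + 2*y²*(-524 + n) (a(n, y) = 151*n + ((n - 524)*(y + y))*y = 151*n + ((-524 + n)*(2*y))*y = 151*n + (2*y*(-524 + n))*y = 151*n + 2*y²*(-524 + n))
√(a(-19, Y(23)) + 34830) = √((-1048*(-√(-17 + 23)/6)² + 151*(-19) + 2*(-19)*(-√(-17 + 23)/6)²) + 34830) = √((-1048*(-√6/6)² - 2869 + 2*(-19)*(-√6/6)²) + 34830) = √((-1048*⅙ - 2869 + 2*(-19)*(⅙)) + 34830) = √((-524/3 - 2869 - 19/3) + 34830) = √(-3050 + 34830) = √31780 = 2*√7945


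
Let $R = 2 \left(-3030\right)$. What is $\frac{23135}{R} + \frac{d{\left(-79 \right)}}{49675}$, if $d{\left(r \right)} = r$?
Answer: $- \frac{229941973}{60206100} \approx -3.8192$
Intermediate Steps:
$R = -6060$
$\frac{23135}{R} + \frac{d{\left(-79 \right)}}{49675} = \frac{23135}{-6060} - \frac{79}{49675} = 23135 \left(- \frac{1}{6060}\right) - \frac{79}{49675} = - \frac{4627}{1212} - \frac{79}{49675} = - \frac{229941973}{60206100}$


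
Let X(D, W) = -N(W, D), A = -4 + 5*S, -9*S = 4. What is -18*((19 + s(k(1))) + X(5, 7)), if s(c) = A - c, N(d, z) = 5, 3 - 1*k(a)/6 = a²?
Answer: 76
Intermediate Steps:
S = -4/9 (S = -⅑*4 = -4/9 ≈ -0.44444)
k(a) = 18 - 6*a²
A = -56/9 (A = -4 + 5*(-4/9) = -4 - 20/9 = -56/9 ≈ -6.2222)
s(c) = -56/9 - c
X(D, W) = -5 (X(D, W) = -1*5 = -5)
-18*((19 + s(k(1))) + X(5, 7)) = -18*((19 + (-56/9 - (18 - 6*1²))) - 5) = -18*((19 + (-56/9 - (18 - 6*1))) - 5) = -18*((19 + (-56/9 - (18 - 6))) - 5) = -18*((19 + (-56/9 - 1*12)) - 5) = -18*((19 + (-56/9 - 12)) - 5) = -18*((19 - 164/9) - 5) = -18*(7/9 - 5) = -18*(-38/9) = 76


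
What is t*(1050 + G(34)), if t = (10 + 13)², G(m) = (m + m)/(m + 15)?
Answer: 27253022/49 ≈ 5.5618e+5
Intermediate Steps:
G(m) = 2*m/(15 + m) (G(m) = (2*m)/(15 + m) = 2*m/(15 + m))
t = 529 (t = 23² = 529)
t*(1050 + G(34)) = 529*(1050 + 2*34/(15 + 34)) = 529*(1050 + 2*34/49) = 529*(1050 + 2*34*(1/49)) = 529*(1050 + 68/49) = 529*(51518/49) = 27253022/49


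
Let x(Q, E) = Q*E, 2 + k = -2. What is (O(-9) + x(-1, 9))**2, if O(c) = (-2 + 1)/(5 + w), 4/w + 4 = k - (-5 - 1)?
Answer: 784/9 ≈ 87.111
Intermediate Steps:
k = -4 (k = -2 - 2 = -4)
w = -2 (w = 4/(-4 + (-4 - (-5 - 1))) = 4/(-4 + (-4 - 1*(-6))) = 4/(-4 + (-4 + 6)) = 4/(-4 + 2) = 4/(-2) = 4*(-1/2) = -2)
x(Q, E) = E*Q
O(c) = -1/3 (O(c) = (-2 + 1)/(5 - 2) = -1/3)
(O(-9) + x(-1, 9))**2 = (-1/3 + 9*(-1))**2 = (-1/3 - 9)**2 = (-28/3)**2 = 784/9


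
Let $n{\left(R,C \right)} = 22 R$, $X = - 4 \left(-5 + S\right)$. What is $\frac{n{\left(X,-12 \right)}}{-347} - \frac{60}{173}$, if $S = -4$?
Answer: $- \frac{157836}{60031} \approx -2.6292$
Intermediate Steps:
$X = 36$ ($X = - 4 \left(-5 - 4\right) = \left(-4\right) \left(-9\right) = 36$)
$\frac{n{\left(X,-12 \right)}}{-347} - \frac{60}{173} = \frac{22 \cdot 36}{-347} - \frac{60}{173} = 792 \left(- \frac{1}{347}\right) - \frac{60}{173} = - \frac{792}{347} - \frac{60}{173} = - \frac{157836}{60031}$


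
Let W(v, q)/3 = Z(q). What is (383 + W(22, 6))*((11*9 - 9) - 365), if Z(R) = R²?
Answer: -135025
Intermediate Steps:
W(v, q) = 3*q²
(383 + W(22, 6))*((11*9 - 9) - 365) = (383 + 3*6²)*((11*9 - 9) - 365) = (383 + 3*36)*((99 - 9) - 365) = (383 + 108)*(90 - 365) = 491*(-275) = -135025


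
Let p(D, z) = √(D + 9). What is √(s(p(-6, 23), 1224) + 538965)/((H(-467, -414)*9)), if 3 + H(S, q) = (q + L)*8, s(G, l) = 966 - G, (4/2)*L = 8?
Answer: -√(539931 - √3)/29547 ≈ -0.024869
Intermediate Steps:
L = 4 (L = (½)*8 = 4)
p(D, z) = √(9 + D)
H(S, q) = 29 + 8*q (H(S, q) = -3 + (q + 4)*8 = -3 + (4 + q)*8 = -3 + (32 + 8*q) = 29 + 8*q)
√(s(p(-6, 23), 1224) + 538965)/((H(-467, -414)*9)) = √((966 - √(9 - 6)) + 538965)/(((29 + 8*(-414))*9)) = √((966 - √3) + 538965)/(((29 - 3312)*9)) = √(539931 - √3)/((-3283*9)) = √(539931 - √3)/(-29547) = √(539931 - √3)*(-1/29547) = -√(539931 - √3)/29547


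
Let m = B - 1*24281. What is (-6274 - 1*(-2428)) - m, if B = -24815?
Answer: 45250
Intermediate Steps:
m = -49096 (m = -24815 - 1*24281 = -24815 - 24281 = -49096)
(-6274 - 1*(-2428)) - m = (-6274 - 1*(-2428)) - 1*(-49096) = (-6274 + 2428) + 49096 = -3846 + 49096 = 45250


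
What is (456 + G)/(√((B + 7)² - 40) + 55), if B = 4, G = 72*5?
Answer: 51/4 ≈ 12.750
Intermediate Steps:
G = 360
(456 + G)/(√((B + 7)² - 40) + 55) = (456 + 360)/(√((4 + 7)² - 40) + 55) = 816/(√(11² - 40) + 55) = 816/(√(121 - 40) + 55) = 816/(√81 + 55) = 816/(9 + 55) = 816/64 = 816*(1/64) = 51/4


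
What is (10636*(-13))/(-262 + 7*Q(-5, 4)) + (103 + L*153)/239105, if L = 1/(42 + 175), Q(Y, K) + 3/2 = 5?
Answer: 1020142064/1752275 ≈ 582.18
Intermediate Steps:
Q(Y, K) = 7/2 (Q(Y, K) = -3/2 + 5 = 7/2)
L = 1/217 ≈ 0.0046083
(10636*(-13))/(-262 + 7*Q(-5, 4)) + (103 + L*153)/239105 = (10636*(-13))/(-262 + 7*(7/2)) + (103 + (1/217)*153)/239105 = -138268/(-262 + 49/2) + (103 + 153/217)*(1/239105) = -138268/(-475/2) + (22504/217)*(1/239105) = -138268*(-2/475) + 8/18445 = 276536/475 + 8/18445 = 1020142064/1752275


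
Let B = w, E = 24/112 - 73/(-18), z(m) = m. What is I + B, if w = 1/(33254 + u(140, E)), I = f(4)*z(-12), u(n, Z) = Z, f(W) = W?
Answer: -100572945/2095271 ≈ -48.000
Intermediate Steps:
E = 269/63 (E = 24*(1/112) - 73*(-1/18) = 3/14 + 73/18 = 269/63 ≈ 4.2698)
I = -48 (I = 4*(-12) = -48)
w = 63/2095271 (w = 1/(33254 + 269/63) = 1/(2095271/63) = 63/2095271 ≈ 3.0068e-5)
B = 63/2095271 ≈ 3.0068e-5
I + B = -48 + 63/2095271 = -100572945/2095271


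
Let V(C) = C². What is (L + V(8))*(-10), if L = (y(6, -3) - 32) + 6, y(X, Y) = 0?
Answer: -380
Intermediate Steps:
L = -26 (L = (0 - 32) + 6 = -32 + 6 = -26)
(L + V(8))*(-10) = (-26 + 8²)*(-10) = (-26 + 64)*(-10) = 38*(-10) = -380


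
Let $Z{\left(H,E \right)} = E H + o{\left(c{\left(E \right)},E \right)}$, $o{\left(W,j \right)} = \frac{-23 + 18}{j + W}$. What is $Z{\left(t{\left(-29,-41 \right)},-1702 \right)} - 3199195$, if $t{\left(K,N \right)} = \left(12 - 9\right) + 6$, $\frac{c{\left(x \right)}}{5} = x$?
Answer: $- \frac{32826606751}{10212} \approx -3.2145 \cdot 10^{6}$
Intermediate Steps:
$c{\left(x \right)} = 5 x$
$o{\left(W,j \right)} = - \frac{5}{W + j}$
$t{\left(K,N \right)} = 9$ ($t{\left(K,N \right)} = 3 + 6 = 9$)
$Z{\left(H,E \right)} = - \frac{5}{6 E} + E H$ ($Z{\left(H,E \right)} = E H - \frac{5}{5 E + E} = E H - \frac{5}{6 E} = - \frac{5}{6 E} + E H$)
$Z{\left(t{\left(-29,-41 \right)},-1702 \right)} - 3199195 = \left(- \frac{5}{6 \left(-1702\right)} - 15318\right) - 3199195 = \left(\left(- \frac{5}{6}\right) \left(- \frac{1}{1702}\right) - 15318\right) - 3199195 = \left(\frac{5}{10212} - 15318\right) - 3199195 = - \frac{156427411}{10212} - 3199195 = - \frac{32826606751}{10212}$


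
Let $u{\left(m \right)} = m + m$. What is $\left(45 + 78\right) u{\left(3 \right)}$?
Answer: $738$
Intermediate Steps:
$u{\left(m \right)} = 2 m$
$\left(45 + 78\right) u{\left(3 \right)} = \left(45 + 78\right) 2 \cdot 3 = 123 \cdot 6 = 738$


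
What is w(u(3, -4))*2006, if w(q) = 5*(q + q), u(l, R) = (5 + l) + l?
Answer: 220660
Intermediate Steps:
u(l, R) = 5 + 2*l
w(q) = 10*q (w(q) = 5*(2*q) = 10*q)
w(u(3, -4))*2006 = (10*(5 + 2*3))*2006 = (10*(5 + 6))*2006 = (10*11)*2006 = 110*2006 = 220660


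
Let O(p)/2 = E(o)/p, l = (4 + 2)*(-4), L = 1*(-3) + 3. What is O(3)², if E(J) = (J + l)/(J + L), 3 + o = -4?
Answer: 3844/441 ≈ 8.7166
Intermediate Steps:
L = 0 (L = -3 + 3 = 0)
o = -7 (o = -3 - 4 = -7)
l = -24 (l = 6*(-4) = -24)
E(J) = (-24 + J)/J (E(J) = (J - 24)/(J + 0) = (-24 + J)/J)
O(p) = 62/(7*p) (O(p) = 2*(((-24 - 7)/(-7))/p) = 2*((-⅐*(-31))/p) = 2*(31/(7*p)) = 62/(7*p))
O(3)² = ((62/7)/3)² = ((62/7)*(⅓))² = (62/21)² = 3844/441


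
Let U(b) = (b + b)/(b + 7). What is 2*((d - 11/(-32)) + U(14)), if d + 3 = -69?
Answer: -6751/48 ≈ -140.65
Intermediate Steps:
d = -72 (d = -3 - 69 = -72)
U(b) = 2*b/(7 + b) (U(b) = (2*b)/(7 + b) = 2*b/(7 + b))
2*((d - 11/(-32)) + U(14)) = 2*((-72 - 11/(-32)) + 2*14/(7 + 14)) = 2*((-72 - 11*(-1/32)) + 2*14/21) = 2*((-72 + 11/32) + 2*14*(1/21)) = 2*(-2293/32 + 4/3) = 2*(-6751/96) = -6751/48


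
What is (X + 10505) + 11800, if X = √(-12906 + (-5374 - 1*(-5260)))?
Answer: 22305 + 2*I*√3255 ≈ 22305.0 + 114.11*I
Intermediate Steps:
X = 2*I*√3255 (X = √(-12906 + (-5374 + 5260)) = √(-12906 - 114) = √(-13020) = 2*I*√3255 ≈ 114.11*I)
(X + 10505) + 11800 = (2*I*√3255 + 10505) + 11800 = (10505 + 2*I*√3255) + 11800 = 22305 + 2*I*√3255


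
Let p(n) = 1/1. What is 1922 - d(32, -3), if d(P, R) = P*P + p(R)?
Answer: 897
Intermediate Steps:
p(n) = 1
d(P, R) = 1 + P² (d(P, R) = P*P + 1 = P² + 1 = 1 + P²)
1922 - d(32, -3) = 1922 - (1 + 32²) = 1922 - (1 + 1024) = 1922 - 1*1025 = 1922 - 1025 = 897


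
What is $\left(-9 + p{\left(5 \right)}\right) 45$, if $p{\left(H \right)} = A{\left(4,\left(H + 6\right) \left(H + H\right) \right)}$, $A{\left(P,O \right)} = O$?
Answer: $4545$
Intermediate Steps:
$p{\left(H \right)} = 2 H \left(6 + H\right)$ ($p{\left(H \right)} = \left(H + 6\right) \left(H + H\right) = \left(6 + H\right) 2 H = 2 H \left(6 + H\right)$)
$\left(-9 + p{\left(5 \right)}\right) 45 = \left(-9 + 2 \cdot 5 \left(6 + 5\right)\right) 45 = \left(-9 + 2 \cdot 5 \cdot 11\right) 45 = \left(-9 + 110\right) 45 = 101 \cdot 45 = 4545$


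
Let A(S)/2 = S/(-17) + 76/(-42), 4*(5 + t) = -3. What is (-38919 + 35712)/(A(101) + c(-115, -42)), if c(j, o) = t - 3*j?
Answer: -4579596/462313 ≈ -9.9058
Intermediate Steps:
t = -23/4 (t = -5 + (¼)*(-3) = -5 - ¾ = -23/4 ≈ -5.7500)
A(S) = -76/21 - 2*S/17 (A(S) = 2*(S/(-17) + 76/(-42)) = 2*(S*(-1/17) + 76*(-1/42)) = 2*(-S/17 - 38/21) = 2*(-38/21 - S/17) = -76/21 - 2*S/17)
c(j, o) = -23/4 - 3*j
(-38919 + 35712)/(A(101) + c(-115, -42)) = (-38919 + 35712)/((-76/21 - 2/17*101) + (-23/4 - 3*(-115))) = -3207/((-76/21 - 202/17) + (-23/4 + 345)) = -3207/(-5534/357 + 1357/4) = -3207/462313/1428 = -3207*1428/462313 = -4579596/462313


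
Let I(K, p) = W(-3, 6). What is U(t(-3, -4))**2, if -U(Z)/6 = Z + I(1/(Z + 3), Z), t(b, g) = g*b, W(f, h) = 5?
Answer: 10404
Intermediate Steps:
I(K, p) = 5
t(b, g) = b*g
U(Z) = -30 - 6*Z (U(Z) = -6*(Z + 5) = -6*(5 + Z) = -30 - 6*Z)
U(t(-3, -4))**2 = (-30 - (-18)*(-4))**2 = (-30 - 6*12)**2 = (-30 - 72)**2 = (-102)**2 = 10404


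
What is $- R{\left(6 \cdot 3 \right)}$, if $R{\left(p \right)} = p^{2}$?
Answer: $-324$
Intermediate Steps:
$- R{\left(6 \cdot 3 \right)} = - \left(6 \cdot 3\right)^{2} = - 18^{2} = \left(-1\right) 324 = -324$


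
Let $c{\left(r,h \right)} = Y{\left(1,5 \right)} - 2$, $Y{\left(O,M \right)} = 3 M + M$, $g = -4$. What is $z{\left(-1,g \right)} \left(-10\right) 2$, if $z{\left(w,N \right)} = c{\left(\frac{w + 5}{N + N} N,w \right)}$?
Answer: $-360$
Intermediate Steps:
$Y{\left(O,M \right)} = 4 M$
$c{\left(r,h \right)} = 18$ ($c{\left(r,h \right)} = 4 \cdot 5 - 2 = 20 - 2 = 18$)
$z{\left(w,N \right)} = 18$
$z{\left(-1,g \right)} \left(-10\right) 2 = 18 \left(-10\right) 2 = \left(-180\right) 2 = -360$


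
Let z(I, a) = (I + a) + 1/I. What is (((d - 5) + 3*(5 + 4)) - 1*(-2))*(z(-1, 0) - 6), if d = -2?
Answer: -176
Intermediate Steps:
z(I, a) = I + a + 1/I
(((d - 5) + 3*(5 + 4)) - 1*(-2))*(z(-1, 0) - 6) = (((-2 - 5) + 3*(5 + 4)) - 1*(-2))*((-1 + 0 + 1/(-1)) - 6) = ((-7 + 3*9) + 2)*((-1 + 0 - 1) - 6) = ((-7 + 27) + 2)*(-2 - 6) = (20 + 2)*(-8) = 22*(-8) = -176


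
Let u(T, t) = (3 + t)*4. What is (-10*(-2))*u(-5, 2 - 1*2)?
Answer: 240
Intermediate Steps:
u(T, t) = 12 + 4*t
(-10*(-2))*u(-5, 2 - 1*2) = (-10*(-2))*(12 + 4*(2 - 1*2)) = 20*(12 + 4*(2 - 2)) = 20*(12 + 4*0) = 20*(12 + 0) = 20*12 = 240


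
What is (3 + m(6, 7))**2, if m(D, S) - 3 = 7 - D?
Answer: 49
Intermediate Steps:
m(D, S) = 10 - D (m(D, S) = 3 + (7 - D) = 10 - D)
(3 + m(6, 7))**2 = (3 + (10 - 1*6))**2 = (3 + (10 - 6))**2 = (3 + 4)**2 = 7**2 = 49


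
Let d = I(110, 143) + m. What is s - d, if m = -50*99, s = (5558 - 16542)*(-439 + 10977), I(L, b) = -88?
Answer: -115744354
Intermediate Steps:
s = -115749392 (s = -10984*10538 = -115749392)
m = -4950
d = -5038 (d = -88 - 4950 = -5038)
s - d = -115749392 - 1*(-5038) = -115749392 + 5038 = -115744354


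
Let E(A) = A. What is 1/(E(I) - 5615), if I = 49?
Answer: -1/5566 ≈ -0.00017966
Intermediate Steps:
1/(E(I) - 5615) = 1/(49 - 5615) = 1/(-5566) = -1/5566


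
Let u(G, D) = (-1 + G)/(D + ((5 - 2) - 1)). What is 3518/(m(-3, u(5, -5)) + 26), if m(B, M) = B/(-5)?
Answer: 17590/133 ≈ 132.26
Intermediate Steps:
u(G, D) = (-1 + G)/(2 + D) (u(G, D) = (-1 + G)/(D + (3 - 1)) = (-1 + G)/(D + 2) = (-1 + G)/(2 + D))
m(B, M) = -B/5 (m(B, M) = B*(-⅕) = -B/5)
3518/(m(-3, u(5, -5)) + 26) = 3518/(-⅕*(-3) + 26) = 3518/(⅗ + 26) = 3518/(133/5) = 3518*(5/133) = 17590/133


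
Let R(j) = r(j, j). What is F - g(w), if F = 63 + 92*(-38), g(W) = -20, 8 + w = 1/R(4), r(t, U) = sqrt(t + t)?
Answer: -3413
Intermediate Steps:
r(t, U) = sqrt(2)*sqrt(t) (r(t, U) = sqrt(2*t) = sqrt(2)*sqrt(t))
R(j) = sqrt(2)*sqrt(j)
w = -8 + sqrt(2)/4 (w = -8 + 1/(sqrt(2)*sqrt(4)) = -8 + 1/(sqrt(2)*2) = -8 + 1/(2*sqrt(2)) = -8 + sqrt(2)/4 ≈ -7.6464)
F = -3433 (F = 63 - 3496 = -3433)
F - g(w) = -3433 - 1*(-20) = -3433 + 20 = -3413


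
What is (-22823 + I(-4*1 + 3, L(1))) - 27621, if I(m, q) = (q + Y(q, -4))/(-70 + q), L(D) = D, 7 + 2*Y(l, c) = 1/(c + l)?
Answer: -10441900/207 ≈ -50444.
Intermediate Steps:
Y(l, c) = -7/2 + 1/(2*(c + l))
I(m, q) = (q + (29 - 7*q)/(2*(-4 + q)))/(-70 + q) (I(m, q) = (q + (1 - 7*(-4) - 7*q)/(2*(-4 + q)))/(-70 + q) = (q + (1 + 28 - 7*q)/(2*(-4 + q)))/(-70 + q) = (q + (29 - 7*q)/(2*(-4 + q)))/(-70 + q))
(-22823 + I(-4*1 + 3, L(1))) - 27621 = (-22823 + (29 - 7*1 + 2*1*(-4 + 1))/(2*(-70 + 1)*(-4 + 1))) - 27621 = (-22823 + (1/2)*(29 - 7 + 2*1*(-3))/(-69*(-3))) - 27621 = (-22823 + (1/2)*(-1/69)*(-1/3)*(29 - 7 - 6)) - 27621 = (-22823 + (1/2)*(-1/69)*(-1/3)*16) - 27621 = (-22823 + 8/207) - 27621 = -4724353/207 - 27621 = -10441900/207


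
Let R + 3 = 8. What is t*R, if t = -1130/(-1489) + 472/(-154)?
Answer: -1321970/114653 ≈ -11.530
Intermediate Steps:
R = 5 (R = -3 + 8 = 5)
t = -264394/114653 (t = -1130*(-1/1489) + 472*(-1/154) = 1130/1489 - 236/77 = -264394/114653 ≈ -2.3060)
t*R = -264394/114653*5 = -1321970/114653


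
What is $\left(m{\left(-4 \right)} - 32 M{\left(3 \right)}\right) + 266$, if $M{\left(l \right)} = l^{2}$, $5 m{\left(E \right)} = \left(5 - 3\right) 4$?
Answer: $- \frac{102}{5} \approx -20.4$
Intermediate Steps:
$m{\left(E \right)} = \frac{8}{5}$ ($m{\left(E \right)} = \frac{\left(5 - 3\right) 4}{5} = \frac{2 \cdot 4}{5} = \frac{1}{5} \cdot 8 = \frac{8}{5}$)
$\left(m{\left(-4 \right)} - 32 M{\left(3 \right)}\right) + 266 = \left(\frac{8}{5} - 32 \cdot 3^{2}\right) + 266 = \left(\frac{8}{5} - 288\right) + 266 = - \frac{1432}{5} + 266 = - \frac{102}{5}$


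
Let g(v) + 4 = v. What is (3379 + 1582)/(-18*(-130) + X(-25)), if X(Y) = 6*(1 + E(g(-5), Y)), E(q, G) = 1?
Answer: 4961/2352 ≈ 2.1093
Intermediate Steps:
g(v) = -4 + v
X(Y) = 12 (X(Y) = 6*(1 + 1) = 6*2 = 12)
(3379 + 1582)/(-18*(-130) + X(-25)) = (3379 + 1582)/(-18*(-130) + 12) = 4961/(2340 + 12) = 4961/2352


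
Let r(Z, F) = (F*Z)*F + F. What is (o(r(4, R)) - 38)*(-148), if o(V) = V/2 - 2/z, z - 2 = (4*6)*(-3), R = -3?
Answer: 111222/35 ≈ 3177.8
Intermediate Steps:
z = -70 (z = 2 + (4*6)*(-3) = 2 + 24*(-3) = 2 - 72 = -70)
r(Z, F) = F + Z*F² (r(Z, F) = Z*F² + F = F + Z*F²)
o(V) = 1/35 + V/2 (o(V) = V/2 - 2/(-70) = V*(½) - 2*(-1/70) = V/2 + 1/35 = 1/35 + V/2)
(o(r(4, R)) - 38)*(-148) = ((1/35 + (-3*(1 - 3*4))/2) - 38)*(-148) = ((1/35 + (-3*(1 - 12))/2) - 38)*(-148) = ((1/35 + (-3*(-11))/2) - 38)*(-148) = ((1/35 + (½)*33) - 38)*(-148) = ((1/35 + 33/2) - 38)*(-148) = (1157/70 - 38)*(-148) = -1503/70*(-148) = 111222/35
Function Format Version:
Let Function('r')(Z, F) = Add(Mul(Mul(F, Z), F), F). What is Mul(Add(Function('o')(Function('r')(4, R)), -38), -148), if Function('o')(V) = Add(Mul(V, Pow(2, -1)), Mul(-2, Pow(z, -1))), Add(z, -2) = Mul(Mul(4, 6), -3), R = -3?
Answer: Rational(111222, 35) ≈ 3177.8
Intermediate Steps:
z = -70 (z = Add(2, Mul(Mul(4, 6), -3)) = Add(2, Mul(24, -3)) = Add(2, -72) = -70)
Function('r')(Z, F) = Add(F, Mul(Z, Pow(F, 2))) (Function('r')(Z, F) = Add(Mul(Z, Pow(F, 2)), F) = Add(F, Mul(Z, Pow(F, 2))))
Function('o')(V) = Add(Rational(1, 35), Mul(Rational(1, 2), V)) (Function('o')(V) = Add(Mul(V, Pow(2, -1)), Mul(-2, Pow(-70, -1))) = Add(Mul(V, Rational(1, 2)), Mul(-2, Rational(-1, 70))) = Add(Mul(Rational(1, 2), V), Rational(1, 35)) = Add(Rational(1, 35), Mul(Rational(1, 2), V)))
Mul(Add(Function('o')(Function('r')(4, R)), -38), -148) = Mul(Add(Add(Rational(1, 35), Mul(Rational(1, 2), Mul(-3, Add(1, Mul(-3, 4))))), -38), -148) = Mul(Add(Add(Rational(1, 35), Mul(Rational(1, 2), Mul(-3, Add(1, -12)))), -38), -148) = Mul(Add(Add(Rational(1, 35), Mul(Rational(1, 2), Mul(-3, -11))), -38), -148) = Mul(Add(Add(Rational(1, 35), Mul(Rational(1, 2), 33)), -38), -148) = Mul(Add(Add(Rational(1, 35), Rational(33, 2)), -38), -148) = Mul(Add(Rational(1157, 70), -38), -148) = Mul(Rational(-1503, 70), -148) = Rational(111222, 35)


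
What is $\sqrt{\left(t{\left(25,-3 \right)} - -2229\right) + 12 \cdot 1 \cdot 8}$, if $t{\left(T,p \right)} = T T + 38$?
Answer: $6 \sqrt{83} \approx 54.663$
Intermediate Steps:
$t{\left(T,p \right)} = 38 + T^{2}$ ($t{\left(T,p \right)} = T^{2} + 38 = 38 + T^{2}$)
$\sqrt{\left(t{\left(25,-3 \right)} - -2229\right) + 12 \cdot 1 \cdot 8} = \sqrt{\left(\left(38 + 25^{2}\right) - -2229\right) + 12 \cdot 1 \cdot 8} = \sqrt{\left(\left(38 + 625\right) + 2229\right) + 12 \cdot 8} = \sqrt{\left(663 + 2229\right) + 96} = \sqrt{2892 + 96} = \sqrt{2988} = 6 \sqrt{83}$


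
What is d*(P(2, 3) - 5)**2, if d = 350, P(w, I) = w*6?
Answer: 17150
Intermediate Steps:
P(w, I) = 6*w
d*(P(2, 3) - 5)**2 = 350*(6*2 - 5)**2 = 350*(12 - 5)**2 = 350*7**2 = 350*49 = 17150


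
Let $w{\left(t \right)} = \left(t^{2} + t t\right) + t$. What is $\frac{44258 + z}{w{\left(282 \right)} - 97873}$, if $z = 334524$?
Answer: $\frac{378782}{61457} \approx 6.1634$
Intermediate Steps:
$w{\left(t \right)} = t + 2 t^{2}$ ($w{\left(t \right)} = \left(t^{2} + t^{2}\right) + t = 2 t^{2} + t = t + 2 t^{2}$)
$\frac{44258 + z}{w{\left(282 \right)} - 97873} = \frac{44258 + 334524}{282 \left(1 + 2 \cdot 282\right) - 97873} = \frac{378782}{282 \left(1 + 564\right) - 97873} = \frac{378782}{282 \cdot 565 - 97873} = \frac{378782}{159330 - 97873} = \frac{378782}{61457}$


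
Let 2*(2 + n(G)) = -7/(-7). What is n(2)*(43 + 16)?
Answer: -177/2 ≈ -88.500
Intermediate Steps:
n(G) = -3/2 (n(G) = -2 + (-7/(-7))/2 = -2 + (-7*(-⅐))/2 = -2 + (½)*1 = -2 + ½ = -3/2)
n(2)*(43 + 16) = -3*(43 + 16)/2 = -3/2*59 = -177/2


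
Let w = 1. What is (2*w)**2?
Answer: 4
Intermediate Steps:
(2*w)**2 = (2*1)**2 = 2**2 = 4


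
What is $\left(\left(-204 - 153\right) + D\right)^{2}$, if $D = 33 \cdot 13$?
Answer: $5184$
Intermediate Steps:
$D = 429$
$\left(\left(-204 - 153\right) + D\right)^{2} = \left(\left(-204 - 153\right) + 429\right)^{2} = \left(-357 + 429\right)^{2} = 72^{2} = 5184$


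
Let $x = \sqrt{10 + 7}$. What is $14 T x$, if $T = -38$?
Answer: $- 532 \sqrt{17} \approx -2193.5$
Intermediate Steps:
$x = \sqrt{17} \approx 4.1231$
$14 T x = 14 \left(-38\right) \sqrt{17} = - 532 \sqrt{17}$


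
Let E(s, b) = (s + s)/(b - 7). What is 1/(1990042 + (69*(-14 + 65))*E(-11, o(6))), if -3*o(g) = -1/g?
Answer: 125/250148774 ≈ 4.9970e-7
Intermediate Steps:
o(g) = 1/(3*g) (o(g) = -(-1)/(3*g) = 1/(3*g))
E(s, b) = 2*s/(-7 + b) (E(s, b) = (2*s)/(-7 + b) = 2*s/(-7 + b))
1/(1990042 + (69*(-14 + 65))*E(-11, o(6))) = 1/(1990042 + (69*(-14 + 65))*(2*(-11)/(-7 + (⅓)/6))) = 1/(1990042 + (69*51)*(2*(-11)/(-7 + (⅓)*(⅙)))) = 1/(1990042 + 3519*(2*(-11)/(-7 + 1/18))) = 1/(1990042 + 3519*(2*(-11)/(-125/18))) = 1/(1990042 + 3519*(2*(-11)*(-18/125))) = 1/(1990042 + 3519*(396/125)) = 1/(1990042 + 1393524/125) = 1/(250148774/125) = 125/250148774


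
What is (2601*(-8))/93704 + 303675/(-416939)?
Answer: -273023742/287270971 ≈ -0.95041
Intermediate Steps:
(2601*(-8))/93704 + 303675/(-416939) = -20808*1/93704 + 303675*(-1/416939) = -153/689 - 303675/416939 = -273023742/287270971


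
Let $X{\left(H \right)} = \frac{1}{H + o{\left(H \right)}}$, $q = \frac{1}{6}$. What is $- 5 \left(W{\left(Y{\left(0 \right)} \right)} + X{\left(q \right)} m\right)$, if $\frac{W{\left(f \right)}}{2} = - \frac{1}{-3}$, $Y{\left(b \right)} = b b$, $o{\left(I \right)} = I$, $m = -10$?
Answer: $\frac{440}{3} \approx 146.67$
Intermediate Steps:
$Y{\left(b \right)} = b^{2}$
$W{\left(f \right)} = \frac{2}{3}$ ($W{\left(f \right)} = 2 \left(- \frac{1}{-3}\right) = 2 \left(\left(-1\right) \left(- \frac{1}{3}\right)\right) = 2 \cdot \frac{1}{3} = \frac{2}{3}$)
$q = \frac{1}{6} \approx 0.16667$
$X{\left(H \right)} = \frac{1}{2 H}$ ($X{\left(H \right)} = \frac{1}{H + H} = \frac{1}{2 H}$)
$- 5 \left(W{\left(Y{\left(0 \right)} \right)} + X{\left(q \right)} m\right) = - 5 \left(\frac{2}{3} + \frac{\frac{1}{\frac{1}{6}}}{2} \left(-10\right)\right) = - 5 \left(\frac{2}{3} + \frac{1}{2} \cdot 6 \left(-10\right)\right) = - 5 \left(\frac{2}{3} + 3 \left(-10\right)\right) = - 5 \left(\frac{2}{3} - 30\right) = \left(-5\right) \left(- \frac{88}{3}\right) = \frac{440}{3}$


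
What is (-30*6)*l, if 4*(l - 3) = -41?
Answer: 1305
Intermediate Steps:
l = -29/4 (l = 3 + (¼)*(-41) = 3 - 41/4 = -29/4 ≈ -7.2500)
(-30*6)*l = -30*6*(-29/4) = -180*(-29/4) = 1305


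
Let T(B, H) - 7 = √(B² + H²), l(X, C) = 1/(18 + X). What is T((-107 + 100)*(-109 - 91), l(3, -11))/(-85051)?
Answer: -7/85051 - √864360001/1786071 ≈ -0.016543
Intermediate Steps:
T(B, H) = 7 + √(B² + H²)
T((-107 + 100)*(-109 - 91), l(3, -11))/(-85051) = (7 + √(((-107 + 100)*(-109 - 91))² + (1/(18 + 3))²))/(-85051) = (7 + √((-7*(-200))² + (1/21)²))*(-1/85051) = (7 + √(1400² + (1/21)²))*(-1/85051) = (7 + √(1960000 + 1/441))*(-1/85051) = (7 + √(864360001/441))*(-1/85051) = (7 + √864360001/21)*(-1/85051) = -7/85051 - √864360001/1786071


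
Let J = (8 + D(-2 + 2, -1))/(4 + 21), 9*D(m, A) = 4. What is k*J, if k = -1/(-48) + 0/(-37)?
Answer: 19/2700 ≈ 0.0070370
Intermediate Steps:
D(m, A) = 4/9 (D(m, A) = (⅑)*4 = 4/9)
J = 76/225 (J = (8 + 4/9)/(4 + 21) = (76/9)/25 = (76/9)*(1/25) = 76/225 ≈ 0.33778)
k = 1/48 (k = -1*(-1/48) + 0*(-1/37) = 1/48 + 0 = 1/48 ≈ 0.020833)
k*J = (1/48)*(76/225) = 19/2700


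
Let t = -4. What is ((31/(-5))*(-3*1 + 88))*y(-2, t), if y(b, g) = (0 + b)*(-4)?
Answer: -4216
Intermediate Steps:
y(b, g) = -4*b (y(b, g) = b*(-4) = -4*b)
((31/(-5))*(-3*1 + 88))*y(-2, t) = ((31/(-5))*(-3*1 + 88))*(-4*(-2)) = ((31*(-⅕))*(-3 + 88))*8 = -31/5*85*8 = -527*8 = -4216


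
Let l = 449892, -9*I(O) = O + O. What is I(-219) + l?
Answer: 1349822/3 ≈ 4.4994e+5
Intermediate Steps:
I(O) = -2*O/9 (I(O) = -(O + O)/9 = -2*O/9)
I(-219) + l = -2/9*(-219) + 449892 = 146/3 + 449892 = 1349822/3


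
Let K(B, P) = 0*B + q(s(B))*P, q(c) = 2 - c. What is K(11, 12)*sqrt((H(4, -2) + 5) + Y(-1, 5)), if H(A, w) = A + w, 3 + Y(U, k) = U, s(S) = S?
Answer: -108*sqrt(3) ≈ -187.06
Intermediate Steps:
Y(U, k) = -3 + U
K(B, P) = P*(2 - B) (K(B, P) = 0*B + (2 - B)*P = 0 + P*(2 - B) = P*(2 - B))
K(11, 12)*sqrt((H(4, -2) + 5) + Y(-1, 5)) = (12*(2 - 1*11))*sqrt(((4 - 2) + 5) + (-3 - 1)) = (12*(2 - 11))*sqrt((2 + 5) - 4) = (12*(-9))*sqrt(7 - 4) = -108*sqrt(3)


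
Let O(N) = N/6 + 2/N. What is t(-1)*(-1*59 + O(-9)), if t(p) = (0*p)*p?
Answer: 0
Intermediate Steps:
t(p) = 0 (t(p) = 0*p = 0)
O(N) = 2/N + N/6 (O(N) = N*(1/6) + 2/N = N/6 + 2/N = 2/N + N/6)
t(-1)*(-1*59 + O(-9)) = 0*(-1*59 + (2/(-9) + (1/6)*(-9))) = 0*(-59 + (2*(-1/9) - 3/2)) = 0*(-59 + (-2/9 - 3/2)) = 0*(-59 - 31/18) = 0*(-1093/18) = 0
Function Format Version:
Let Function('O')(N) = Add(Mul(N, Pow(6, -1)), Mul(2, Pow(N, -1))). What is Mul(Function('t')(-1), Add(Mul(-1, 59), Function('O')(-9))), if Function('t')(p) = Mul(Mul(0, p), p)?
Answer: 0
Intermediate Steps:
Function('t')(p) = 0 (Function('t')(p) = Mul(0, p) = 0)
Function('O')(N) = Add(Mul(2, Pow(N, -1)), Mul(Rational(1, 6), N)) (Function('O')(N) = Add(Mul(N, Rational(1, 6)), Mul(2, Pow(N, -1))) = Add(Mul(Rational(1, 6), N), Mul(2, Pow(N, -1))) = Add(Mul(2, Pow(N, -1)), Mul(Rational(1, 6), N)))
Mul(Function('t')(-1), Add(Mul(-1, 59), Function('O')(-9))) = Mul(0, Add(Mul(-1, 59), Add(Mul(2, Pow(-9, -1)), Mul(Rational(1, 6), -9)))) = Mul(0, Add(-59, Add(Mul(2, Rational(-1, 9)), Rational(-3, 2)))) = Mul(0, Add(-59, Add(Rational(-2, 9), Rational(-3, 2)))) = Mul(0, Add(-59, Rational(-31, 18))) = Mul(0, Rational(-1093, 18)) = 0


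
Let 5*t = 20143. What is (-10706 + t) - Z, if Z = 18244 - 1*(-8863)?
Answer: -168922/5 ≈ -33784.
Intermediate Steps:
t = 20143/5 (t = (1/5)*20143 = 20143/5 ≈ 4028.6)
Z = 27107 (Z = 18244 + 8863 = 27107)
(-10706 + t) - Z = (-10706 + 20143/5) - 1*27107 = -33387/5 - 27107 = -168922/5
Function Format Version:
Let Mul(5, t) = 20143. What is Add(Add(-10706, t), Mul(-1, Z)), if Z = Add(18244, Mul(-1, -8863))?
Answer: Rational(-168922, 5) ≈ -33784.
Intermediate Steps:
t = Rational(20143, 5) (t = Mul(Rational(1, 5), 20143) = Rational(20143, 5) ≈ 4028.6)
Z = 27107 (Z = Add(18244, 8863) = 27107)
Add(Add(-10706, t), Mul(-1, Z)) = Add(Add(-10706, Rational(20143, 5)), Mul(-1, 27107)) = Add(Rational(-33387, 5), -27107) = Rational(-168922, 5)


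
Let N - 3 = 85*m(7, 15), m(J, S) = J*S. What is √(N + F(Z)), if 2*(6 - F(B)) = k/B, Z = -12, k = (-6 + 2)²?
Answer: 2*√20103/3 ≈ 94.523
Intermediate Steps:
k = 16 (k = (-4)² = 16)
F(B) = 6 - 8/B
N = 8928 (N = 3 + 85*(7*15) = 3 + 85*105 = 3 + 8925 = 8928)
√(N + F(Z)) = √(8928 + (6 - 8/(-12))) = √(8928 + (6 - 8*(-1/12))) = √(8928 + (6 + ⅔)) = √(8928 + 20/3) = √(26804/3) = 2*√20103/3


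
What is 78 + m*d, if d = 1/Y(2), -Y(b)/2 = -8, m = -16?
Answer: 77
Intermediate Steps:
Y(b) = 16 (Y(b) = -2*(-8) = 16)
d = 1/16 ≈ 0.062500
78 + m*d = 78 - 16*1/16 = 78 - 1 = 77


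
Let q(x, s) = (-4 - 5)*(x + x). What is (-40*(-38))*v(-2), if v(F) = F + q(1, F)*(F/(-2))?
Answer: -30400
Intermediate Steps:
q(x, s) = -18*x
v(F) = 10*F (v(F) = F + (-18*1)*(F/(-2)) = F - 18*F*(-1)/2 = F - (-9)*F = F + 9*F = 10*F)
(-40*(-38))*v(-2) = (-40*(-38))*(10*(-2)) = 1520*(-20) = -30400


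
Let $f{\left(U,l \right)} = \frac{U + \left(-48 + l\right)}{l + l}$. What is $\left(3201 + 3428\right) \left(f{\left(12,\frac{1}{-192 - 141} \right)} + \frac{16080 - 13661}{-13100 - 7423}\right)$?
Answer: $\frac{1631035016261}{41046} \approx 3.9737 \cdot 10^{7}$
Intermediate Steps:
$f{\left(U,l \right)} = \frac{-48 + U + l}{2 l}$
$\left(3201 + 3428\right) \left(f{\left(12,\frac{1}{-192 - 141} \right)} + \frac{16080 - 13661}{-13100 - 7423}\right) = \left(3201 + 3428\right) \left(\frac{-48 + 12 + \frac{1}{-192 - 141}}{2 \frac{1}{-192 - 141}} + \frac{16080 - 13661}{-13100 - 7423}\right) = 6629 \left(\frac{-48 + 12 + \frac{1}{-333}}{2 \frac{1}{-333}} + \frac{2419}{-20523}\right) = 6629 \left(\frac{-48 + 12 - \frac{1}{333}}{2 \left(- \frac{1}{333}\right)} + 2419 \left(- \frac{1}{20523}\right)\right) = 6629 \left(\frac{1}{2} \left(-333\right) \left(- \frac{11989}{333}\right) - \frac{2419}{20523}\right) = 6629 \left(\frac{11989}{2} - \frac{2419}{20523}\right) = 6629 \cdot \frac{246045409}{41046} = \frac{1631035016261}{41046}$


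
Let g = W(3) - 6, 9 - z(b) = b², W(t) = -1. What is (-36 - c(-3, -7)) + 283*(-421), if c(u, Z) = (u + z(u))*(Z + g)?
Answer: -119221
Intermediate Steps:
z(b) = 9 - b²
g = -7 (g = -1 - 6 = -7)
c(u, Z) = (-7 + Z)*(9 + u - u²) (c(u, Z) = (u + (9 - u²))*(Z - 7) = (9 + u - u²)*(-7 + Z) = (-7 + Z)*(9 + u - u²))
(-36 - c(-3, -7)) + 283*(-421) = (-36 - (-63 - 7*(-3) + 7*(-3)² - 7*(-3) - 1*(-7)*(-9 + (-3)²))) + 283*(-421) = (-36 - (-63 + 21 + 7*9 + 21 - 1*(-7)*(-9 + 9))) - 119143 = (-36 - (-63 + 21 + 63 + 21 - 1*(-7)*0)) - 119143 = (-36 - (-63 + 21 + 63 + 21 + 0)) - 119143 = (-36 - 1*42) - 119143 = (-36 - 42) - 119143 = -78 - 119143 = -119221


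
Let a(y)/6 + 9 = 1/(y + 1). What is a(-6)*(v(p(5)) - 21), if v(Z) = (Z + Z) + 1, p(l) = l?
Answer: 552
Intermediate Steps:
v(Z) = 1 + 2*Z (v(Z) = 2*Z + 1 = 1 + 2*Z)
a(y) = -54 + 6/(1 + y) (a(y) = -54 + 6/(y + 1) = -54 + 6/(1 + y))
a(-6)*(v(p(5)) - 21) = (6*(-8 - 9*(-6))/(1 - 6))*((1 + 2*5) - 21) = (6*(-8 + 54)/(-5))*((1 + 10) - 21) = (6*(-⅕)*46)*(11 - 21) = -276/5*(-10) = 552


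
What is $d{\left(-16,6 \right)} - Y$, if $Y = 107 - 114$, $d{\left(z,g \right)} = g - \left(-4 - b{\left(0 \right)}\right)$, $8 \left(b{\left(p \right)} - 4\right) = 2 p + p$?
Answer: $21$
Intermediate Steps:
$b{\left(p \right)} = 4 + \frac{3 p}{8}$ ($b{\left(p \right)} = 4 + \frac{2 p + p}{8} = 4 + \frac{3 p}{8}$)
$d{\left(z,g \right)} = 8 + g$ ($d{\left(z,g \right)} = g - \left(-4 - \left(4 + \frac{3}{8} \cdot 0\right)\right) = g - \left(-4 - \left(4 + 0\right)\right) = g - \left(-4 - 4\right) = g - -8 = g + 8 = 8 + g$)
$Y = -7$
$d{\left(-16,6 \right)} - Y = \left(8 + 6\right) - -7 = 14 + 7 = 21$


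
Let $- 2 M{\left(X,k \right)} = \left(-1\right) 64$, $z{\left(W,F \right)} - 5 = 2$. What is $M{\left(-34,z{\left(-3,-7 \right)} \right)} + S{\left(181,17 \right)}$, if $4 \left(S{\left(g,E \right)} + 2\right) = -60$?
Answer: $15$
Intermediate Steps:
$S{\left(g,E \right)} = -17$ ($S{\left(g,E \right)} = -2 + \frac{1}{4} \left(-60\right) = -2 - 15 = -17$)
$z{\left(W,F \right)} = 7$ ($z{\left(W,F \right)} = 5 + 2 = 7$)
$M{\left(X,k \right)} = 32$ ($M{\left(X,k \right)} = - \frac{\left(-1\right) 64}{2} = \left(- \frac{1}{2}\right) \left(-64\right) = 32$)
$M{\left(-34,z{\left(-3,-7 \right)} \right)} + S{\left(181,17 \right)} = 32 - 17 = 15$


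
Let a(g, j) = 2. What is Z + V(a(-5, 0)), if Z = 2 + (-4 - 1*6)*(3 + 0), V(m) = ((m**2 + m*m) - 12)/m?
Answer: -30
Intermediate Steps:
V(m) = (-12 + 2*m**2)/m (V(m) = ((m**2 + m**2) - 12)/m = (2*m**2 - 12)/m = (-12 + 2*m**2)/m)
Z = -28 (Z = 2 + (-4 - 6)*3 = 2 - 10*3 = 2 - 30 = -28)
Z + V(a(-5, 0)) = -28 + (-12/2 + 2*2) = -28 + (-12*1/2 + 4) = -28 + (-6 + 4) = -28 - 2 = -30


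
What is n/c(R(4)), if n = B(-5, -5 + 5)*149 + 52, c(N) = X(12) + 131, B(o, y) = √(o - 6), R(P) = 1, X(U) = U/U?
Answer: 13/33 + 149*I*√11/132 ≈ 0.39394 + 3.7438*I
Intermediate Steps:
X(U) = 1
B(o, y) = √(-6 + o)
c(N) = 132 (c(N) = 1 + 131 = 132)
n = 52 + 149*I*√11 (n = √(-6 - 5)*149 + 52 = √(-11)*149 + 52 = (I*√11)*149 + 52 = 149*I*√11 + 52 = 52 + 149*I*√11 ≈ 52.0 + 494.18*I)
n/c(R(4)) = (52 + 149*I*√11)/132 = (52 + 149*I*√11)*(1/132) = 13/33 + 149*I*√11/132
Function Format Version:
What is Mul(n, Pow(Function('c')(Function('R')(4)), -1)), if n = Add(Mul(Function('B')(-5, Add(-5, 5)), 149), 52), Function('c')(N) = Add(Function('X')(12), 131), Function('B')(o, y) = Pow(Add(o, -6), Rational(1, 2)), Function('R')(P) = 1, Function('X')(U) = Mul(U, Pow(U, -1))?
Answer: Add(Rational(13, 33), Mul(Rational(149, 132), I, Pow(11, Rational(1, 2)))) ≈ Add(0.39394, Mul(3.7438, I))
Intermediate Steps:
Function('X')(U) = 1
Function('B')(o, y) = Pow(Add(-6, o), Rational(1, 2))
Function('c')(N) = 132 (Function('c')(N) = Add(1, 131) = 132)
n = Add(52, Mul(149, I, Pow(11, Rational(1, 2)))) (n = Add(Mul(Pow(Add(-6, -5), Rational(1, 2)), 149), 52) = Add(Mul(Pow(-11, Rational(1, 2)), 149), 52) = Add(Mul(Mul(I, Pow(11, Rational(1, 2))), 149), 52) = Add(Mul(149, I, Pow(11, Rational(1, 2))), 52) = Add(52, Mul(149, I, Pow(11, Rational(1, 2)))) ≈ Add(52.000, Mul(494.18, I)))
Mul(n, Pow(Function('c')(Function('R')(4)), -1)) = Mul(Add(52, Mul(149, I, Pow(11, Rational(1, 2)))), Pow(132, -1)) = Mul(Add(52, Mul(149, I, Pow(11, Rational(1, 2)))), Rational(1, 132)) = Add(Rational(13, 33), Mul(Rational(149, 132), I, Pow(11, Rational(1, 2))))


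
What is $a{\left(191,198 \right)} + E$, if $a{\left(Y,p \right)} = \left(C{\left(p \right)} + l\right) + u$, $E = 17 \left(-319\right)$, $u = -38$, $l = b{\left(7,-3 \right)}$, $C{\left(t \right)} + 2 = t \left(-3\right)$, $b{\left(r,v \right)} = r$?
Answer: $-6050$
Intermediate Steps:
$C{\left(t \right)} = -2 - 3 t$ ($C{\left(t \right)} = -2 + t \left(-3\right) = -2 - 3 t$)
$l = 7$
$E = -5423$
$a{\left(Y,p \right)} = -33 - 3 p$ ($a{\left(Y,p \right)} = \left(\left(-2 - 3 p\right) + 7\right) - 38 = \left(5 - 3 p\right) - 38 = -33 - 3 p$)
$a{\left(191,198 \right)} + E = \left(-33 - 594\right) - 5423 = -627 - 5423 = -6050$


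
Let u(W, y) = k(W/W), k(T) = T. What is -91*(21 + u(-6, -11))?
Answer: -2002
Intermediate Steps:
u(W, y) = 1 (u(W, y) = W/W = 1)
-91*(21 + u(-6, -11)) = -91*(21 + 1) = -91*22 = -2002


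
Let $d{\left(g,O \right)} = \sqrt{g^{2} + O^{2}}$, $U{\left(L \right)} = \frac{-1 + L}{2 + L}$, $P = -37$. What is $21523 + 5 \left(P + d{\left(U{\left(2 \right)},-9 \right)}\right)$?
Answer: $21338 + \frac{5 \sqrt{1297}}{4} \approx 21383.0$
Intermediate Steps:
$U{\left(L \right)} = \frac{-1 + L}{2 + L}$
$d{\left(g,O \right)} = \sqrt{O^{2} + g^{2}}$
$21523 + 5 \left(P + d{\left(U{\left(2 \right)},-9 \right)}\right) = 21523 + 5 \left(-37 + \sqrt{\left(-9\right)^{2} + \left(\frac{-1 + 2}{2 + 2}\right)^{2}}\right) = 21523 + 5 \left(-37 + \sqrt{81 + \left(\frac{1}{4} \cdot 1\right)^{2}}\right) = 21523 + 5 \left(-37 + \sqrt{81 + \left(\frac{1}{4}\right)^{2}}\right) = 21523 + 5 \left(-37 + \sqrt{81 + \frac{1}{16}}\right) = 21523 + 5 \left(-37 + \sqrt{\frac{1297}{16}}\right) = 21523 + 5 \left(-37 + \frac{\sqrt{1297}}{4}\right) = 21523 - \left(185 - \frac{5 \sqrt{1297}}{4}\right) = 21338 + \frac{5 \sqrt{1297}}{4}$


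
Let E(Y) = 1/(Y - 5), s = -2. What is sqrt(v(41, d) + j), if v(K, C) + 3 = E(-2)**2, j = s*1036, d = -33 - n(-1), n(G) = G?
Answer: I*sqrt(101674)/7 ≈ 45.552*I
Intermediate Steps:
d = -32 (d = -33 - 1*(-1) = -33 + 1 = -32)
j = -2072 (j = -2*1036 = -2072)
E(Y) = 1/(-5 + Y)
v(K, C) = -146/49 (v(K, C) = -3 + (1/(-5 - 2))**2 = -3 + (1/(-7))**2 = -3 + (-1/7)**2 = -3 + 1/49 = -146/49)
sqrt(v(41, d) + j) = sqrt(-146/49 - 2072) = sqrt(-101674/49) = I*sqrt(101674)/7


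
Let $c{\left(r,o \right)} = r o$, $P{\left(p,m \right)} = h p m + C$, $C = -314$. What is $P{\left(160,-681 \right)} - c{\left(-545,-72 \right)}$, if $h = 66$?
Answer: $-7230914$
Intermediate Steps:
$P{\left(p,m \right)} = -314 + 66 m p$ ($P{\left(p,m \right)} = 66 p m - 314 = 66 m p - 314 = -314 + 66 m p$)
$c{\left(r,o \right)} = o r$
$P{\left(160,-681 \right)} - c{\left(-545,-72 \right)} = \left(-314 + 66 \left(-681\right) 160\right) - \left(-72\right) \left(-545\right) = \left(-314 - 7191360\right) - 39240 = -7191674 - 39240 = -7230914$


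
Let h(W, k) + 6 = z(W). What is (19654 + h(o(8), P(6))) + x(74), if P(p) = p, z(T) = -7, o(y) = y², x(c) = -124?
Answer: 19517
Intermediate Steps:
h(W, k) = -13 (h(W, k) = -6 - 7 = -13)
(19654 + h(o(8), P(6))) + x(74) = (19654 - 13) - 124 = 19641 - 124 = 19517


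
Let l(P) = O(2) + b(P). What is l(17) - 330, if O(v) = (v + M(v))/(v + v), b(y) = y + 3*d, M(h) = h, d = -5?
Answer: -327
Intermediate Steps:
b(y) = -15 + y (b(y) = y + 3*(-5) = y - 15 = -15 + y)
O(v) = 1 (O(v) = (v + v)/(v + v) = (2*v)/((2*v)) = (2*v)*(1/(2*v)) = 1)
l(P) = -14 + P (l(P) = 1 + (-15 + P) = -14 + P)
l(17) - 330 = (-14 + 17) - 330 = 3 - 330 = -327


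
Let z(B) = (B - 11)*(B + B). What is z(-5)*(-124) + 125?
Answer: -19715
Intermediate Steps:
z(B) = 2*B*(-11 + B) (z(B) = (-11 + B)*(2*B) = 2*B*(-11 + B))
z(-5)*(-124) + 125 = (2*(-5)*(-11 - 5))*(-124) + 125 = (2*(-5)*(-16))*(-124) + 125 = 160*(-124) + 125 = -19840 + 125 = -19715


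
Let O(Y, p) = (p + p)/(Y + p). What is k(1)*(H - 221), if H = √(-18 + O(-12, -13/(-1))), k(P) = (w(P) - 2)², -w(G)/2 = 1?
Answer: -3536 + 32*√2 ≈ -3490.7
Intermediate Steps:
w(G) = -2 (w(G) = -2*1 = -2)
O(Y, p) = 2*p/(Y + p) (O(Y, p) = (2*p)/(Y + p) = 2*p/(Y + p))
k(P) = 16 (k(P) = (-2 - 2)² = (-4)² = 16)
H = 2*√2 (H = √(-18 + 2*(-13/(-1))/(-12 - 13/(-1))) = √(-18 + 2*(-13*(-1))/(-12 - 13*(-1))) = √(-18 + 2*13/(-12 + 13)) = √(-18 + 2*13/1) = √(-18 + 2*13*1) = √(-18 + 26) = √8 = 2*√2 ≈ 2.8284)
k(1)*(H - 221) = 16*(2*√2 - 221) = 16*(-221 + 2*√2) = -3536 + 32*√2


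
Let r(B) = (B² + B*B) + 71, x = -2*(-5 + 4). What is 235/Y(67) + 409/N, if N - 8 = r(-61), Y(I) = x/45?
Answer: 79535393/15042 ≈ 5287.6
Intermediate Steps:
x = 2 (x = -2*(-1) = 2)
Y(I) = 2/45
r(B) = 71 + 2*B² (r(B) = (B² + B²) + 71 = 2*B² + 71 = 71 + 2*B²)
N = 7521 (N = 8 + (71 + 2*(-61)²) = 8 + (71 + 2*3721) = 8 + (71 + 7442) = 8 + 7513 = 7521)
235/Y(67) + 409/N = 235/(2/45) + 409/7521 = 235*(45/2) + 409*(1/7521) = 10575/2 + 409/7521 = 79535393/15042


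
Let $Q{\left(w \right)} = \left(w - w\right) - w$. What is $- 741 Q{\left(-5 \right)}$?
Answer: $-3705$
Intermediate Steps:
$Q{\left(w \right)} = - w$ ($Q{\left(w \right)} = 0 - w = - w$)
$- 741 Q{\left(-5 \right)} = - 741 \left(\left(-1\right) \left(-5\right)\right) = \left(-741\right) 5 = -3705$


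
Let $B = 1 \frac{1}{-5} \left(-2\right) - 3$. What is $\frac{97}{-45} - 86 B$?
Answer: $\frac{1993}{9} \approx 221.44$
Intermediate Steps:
$B = - \frac{13}{5}$ ($B = 1 \left(- \frac{1}{5}\right) \left(-2\right) - 3 = \left(- \frac{1}{5}\right) \left(-2\right) - 3 = \frac{2}{5} - 3 = - \frac{13}{5} \approx -2.6$)
$\frac{97}{-45} - 86 B = \frac{97}{-45} - - \frac{1118}{5} = 97 \left(- \frac{1}{45}\right) + \frac{1118}{5} = - \frac{97}{45} + \frac{1118}{5} = \frac{1993}{9}$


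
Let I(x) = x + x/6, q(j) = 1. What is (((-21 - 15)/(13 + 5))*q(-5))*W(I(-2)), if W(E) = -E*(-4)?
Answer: 56/3 ≈ 18.667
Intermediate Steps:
I(x) = 7*x/6 (I(x) = x + x*(⅙) = x + x/6 = 7*x/6)
W(E) = 4*E
(((-21 - 15)/(13 + 5))*q(-5))*W(I(-2)) = (((-21 - 15)/(13 + 5))*1)*(4*((7/6)*(-2))) = (-36/18*1)*(4*(-7/3)) = (-36*1/18*1)*(-28/3) = -2*1*(-28/3) = -2*(-28/3) = 56/3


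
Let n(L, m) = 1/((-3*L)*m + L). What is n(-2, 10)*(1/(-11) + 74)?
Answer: 813/638 ≈ 1.2743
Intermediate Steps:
n(L, m) = 1/(L - 3*L*m) (n(L, m) = 1/(-3*L*m + L) = 1/(L - 3*L*m))
n(-2, 10)*(1/(-11) + 74) = (-1/(-2*(-1 + 3*10)))*(1/(-11) + 74) = (-1*(-½)/(-1 + 30))*(-1/11 + 74) = -1*(-½)/29*(813/11) = -1*(-½)*1/29*(813/11) = (1/58)*(813/11) = 813/638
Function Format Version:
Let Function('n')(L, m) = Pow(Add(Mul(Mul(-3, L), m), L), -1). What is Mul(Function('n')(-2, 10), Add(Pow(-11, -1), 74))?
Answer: Rational(813, 638) ≈ 1.2743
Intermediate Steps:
Function('n')(L, m) = Pow(Add(L, Mul(-3, L, m)), -1) (Function('n')(L, m) = Pow(Add(Mul(-3, L, m), L), -1) = Pow(Add(L, Mul(-3, L, m)), -1))
Mul(Function('n')(-2, 10), Add(Pow(-11, -1), 74)) = Mul(Mul(-1, Pow(-2, -1), Pow(Add(-1, Mul(3, 10)), -1)), Add(Pow(-11, -1), 74)) = Mul(Mul(-1, Rational(-1, 2), Pow(Add(-1, 30), -1)), Add(Rational(-1, 11), 74)) = Mul(Mul(-1, Rational(-1, 2), Pow(29, -1)), Rational(813, 11)) = Mul(Mul(-1, Rational(-1, 2), Rational(1, 29)), Rational(813, 11)) = Mul(Rational(1, 58), Rational(813, 11)) = Rational(813, 638)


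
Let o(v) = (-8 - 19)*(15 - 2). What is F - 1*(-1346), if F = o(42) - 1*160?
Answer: 835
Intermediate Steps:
o(v) = -351 (o(v) = -27*13 = -351)
F = -511 (F = -351 - 1*160 = -351 - 160 = -511)
F - 1*(-1346) = -511 - 1*(-1346) = -511 + 1346 = 835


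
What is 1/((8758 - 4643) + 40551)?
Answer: 1/44666 ≈ 2.2388e-5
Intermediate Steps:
1/((8758 - 4643) + 40551) = 1/(4115 + 40551) = 1/44666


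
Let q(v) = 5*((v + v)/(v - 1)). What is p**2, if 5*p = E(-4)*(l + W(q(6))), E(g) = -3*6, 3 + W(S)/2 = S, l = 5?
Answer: 171396/25 ≈ 6855.8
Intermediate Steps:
q(v) = 10*v/(-1 + v) (q(v) = 5*((2*v)/(-1 + v)) = 5*(2*v/(-1 + v)) = 10*v/(-1 + v))
W(S) = -6 + 2*S
E(g) = -18
p = -414/5 (p = (-18*(5 + (-6 + 2*(10*6/(-1 + 6)))))/5 = (-18*(5 + (-6 + 2*(10*6/5))))/5 = (-18*(5 + (-6 + 2*(10*6*(1/5)))))/5 = (-18*(5 + (-6 + 2*12)))/5 = (-18*(5 + (-6 + 24)))/5 = (-18*(5 + 18))/5 = (-18*23)/5 = (1/5)*(-414) = -414/5 ≈ -82.800)
p**2 = (-414/5)**2 = 171396/25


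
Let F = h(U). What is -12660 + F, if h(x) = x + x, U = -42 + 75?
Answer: -12594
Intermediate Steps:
U = 33
h(x) = 2*x
F = 66 (F = 2*33 = 66)
-12660 + F = -12660 + 66 = -12594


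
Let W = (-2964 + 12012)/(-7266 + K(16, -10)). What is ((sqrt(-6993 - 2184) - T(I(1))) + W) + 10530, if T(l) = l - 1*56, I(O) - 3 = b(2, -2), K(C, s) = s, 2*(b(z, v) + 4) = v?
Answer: 19257310/1819 + I*sqrt(9177) ≈ 10587.0 + 95.797*I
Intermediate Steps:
b(z, v) = -4 + v/2
I(O) = -2 (I(O) = 3 + (-4 + (1/2)*(-2)) = 3 + (-4 - 1) = 3 - 5 = -2)
T(l) = -56 + l (T(l) = l - 56 = -56 + l)
W = -2262/1819 (W = (-2964 + 12012)/(-7266 - 10) = 9048/(-7276) = 9048*(-1/7276) = -2262/1819 ≈ -1.2435)
((sqrt(-6993 - 2184) - T(I(1))) + W) + 10530 = ((sqrt(-6993 - 2184) - (-56 - 2)) - 2262/1819) + 10530 = ((sqrt(-9177) - 1*(-58)) - 2262/1819) + 10530 = ((I*sqrt(9177) + 58) - 2262/1819) + 10530 = ((58 + I*sqrt(9177)) - 2262/1819) + 10530 = (103240/1819 + I*sqrt(9177)) + 10530 = 19257310/1819 + I*sqrt(9177)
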